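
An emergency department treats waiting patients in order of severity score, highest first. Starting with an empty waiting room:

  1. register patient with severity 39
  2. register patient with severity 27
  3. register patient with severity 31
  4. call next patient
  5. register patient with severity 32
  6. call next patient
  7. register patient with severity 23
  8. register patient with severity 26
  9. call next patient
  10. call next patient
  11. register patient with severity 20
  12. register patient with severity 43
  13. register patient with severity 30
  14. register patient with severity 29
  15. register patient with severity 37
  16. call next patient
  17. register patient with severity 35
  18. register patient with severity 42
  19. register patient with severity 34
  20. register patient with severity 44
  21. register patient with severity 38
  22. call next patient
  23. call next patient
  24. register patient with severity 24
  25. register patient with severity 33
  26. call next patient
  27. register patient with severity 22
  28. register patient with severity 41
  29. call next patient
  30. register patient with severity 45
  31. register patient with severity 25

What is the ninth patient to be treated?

41

insert 39 → {39}
insert 27 → {39, 27}
insert 31 → {39, 31, 27}
call next patient → 39; now {31, 27}
insert 32 → {32, 31, 27}
call next patient → 32; now {31, 27}
insert 23 → {31, 27, 23}
insert 26 → {31, 27, 26, 23}
call next patient → 31; now {27, 26, 23}
call next patient → 27; now {26, 23}
insert 20 → {26, 23, 20}
insert 43 → {43, 26, 23, 20}
insert 30 → {43, 30, 26, 23, 20}
insert 29 → {43, 30, 29, 26, 23, 20}
insert 37 → {43, 37, 30, 29, 26, 23, 20}
call next patient → 43; now {37, 30, 29, 26, 23, 20}
insert 35 → {37, 35, 30, 29, 26, 23, 20}
insert 42 → {42, 37, 35, 30, 29, 26, 23, 20}
insert 34 → {42, 37, 35, 34, 30, 29, 26, 23, 20}
insert 44 → {44, 42, 37, 35, 34, 30, 29, 26, 23, 20}
insert 38 → {44, 42, 38, 37, 35, 34, 30, 29, 26, 23, 20}
call next patient → 44; now {42, 38, 37, 35, 34, 30, 29, 26, 23, 20}
call next patient → 42; now {38, 37, 35, 34, 30, 29, 26, 23, 20}
insert 24 → {38, 37, 35, 34, 30, 29, 26, 24, 23, 20}
insert 33 → {38, 37, 35, 34, 33, 30, 29, 26, 24, 23, 20}
call next patient → 38; now {37, 35, 34, 33, 30, 29, 26, 24, 23, 20}
insert 22 → {37, 35, 34, 33, 30, 29, 26, 24, 23, 22, 20}
insert 41 → {41, 37, 35, 34, 33, 30, 29, 26, 24, 23, 22, 20}
call next patient → 41; now {37, 35, 34, 33, 30, 29, 26, 24, 23, 22, 20}
insert 45 → {45, 37, 35, 34, 33, 30, 29, 26, 24, 23, 22, 20}
insert 25 → {45, 37, 35, 34, 33, 30, 29, 26, 25, 24, 23, 22, 20}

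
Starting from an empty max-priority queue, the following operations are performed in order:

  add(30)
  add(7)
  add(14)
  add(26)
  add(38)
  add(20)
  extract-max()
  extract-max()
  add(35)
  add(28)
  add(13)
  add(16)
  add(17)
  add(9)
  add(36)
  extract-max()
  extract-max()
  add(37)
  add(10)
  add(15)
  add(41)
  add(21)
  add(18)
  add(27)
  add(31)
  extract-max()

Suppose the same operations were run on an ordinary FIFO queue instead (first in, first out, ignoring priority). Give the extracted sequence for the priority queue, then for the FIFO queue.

priority queue: [38, 30, 36, 35, 41]; FIFO queue: [30, 7, 14, 26, 38]

insert 30 → {30}
insert 7 → {30, 7}
insert 14 → {30, 14, 7}
insert 26 → {30, 26, 14, 7}
insert 38 → {38, 30, 26, 14, 7}
insert 20 → {38, 30, 26, 20, 14, 7}
extract-max → 38; now {30, 26, 20, 14, 7}
extract-max → 30; now {26, 20, 14, 7}
insert 35 → {35, 26, 20, 14, 7}
insert 28 → {35, 28, 26, 20, 14, 7}
insert 13 → {35, 28, 26, 20, 14, 13, 7}
insert 16 → {35, 28, 26, 20, 16, 14, 13, 7}
insert 17 → {35, 28, 26, 20, 17, 16, 14, 13, 7}
insert 9 → {35, 28, 26, 20, 17, 16, 14, 13, 9, 7}
insert 36 → {36, 35, 28, 26, 20, 17, 16, 14, 13, 9, 7}
extract-max → 36; now {35, 28, 26, 20, 17, 16, 14, 13, 9, 7}
extract-max → 35; now {28, 26, 20, 17, 16, 14, 13, 9, 7}
insert 37 → {37, 28, 26, 20, 17, 16, 14, 13, 9, 7}
insert 10 → {37, 28, 26, 20, 17, 16, 14, 13, 10, 9, 7}
insert 15 → {37, 28, 26, 20, 17, 16, 15, 14, 13, 10, 9, 7}
insert 41 → {41, 37, 28, 26, 20, 17, 16, 15, 14, 13, 10, 9, 7}
insert 21 → {41, 37, 28, 26, 21, 20, 17, 16, 15, 14, 13, 10, 9, 7}
insert 18 → {41, 37, 28, 26, 21, 20, 18, 17, 16, 15, 14, 13, 10, 9, 7}
insert 27 → {41, 37, 28, 27, 26, 21, 20, 18, 17, 16, 15, 14, 13, 10, 9, 7}
insert 31 → {41, 37, 31, 28, 27, 26, 21, 20, 18, 17, 16, 15, 14, 13, 10, 9, 7}
extract-max → 41; now {37, 31, 28, 27, 26, 21, 20, 18, 17, 16, 15, 14, 13, 10, 9, 7}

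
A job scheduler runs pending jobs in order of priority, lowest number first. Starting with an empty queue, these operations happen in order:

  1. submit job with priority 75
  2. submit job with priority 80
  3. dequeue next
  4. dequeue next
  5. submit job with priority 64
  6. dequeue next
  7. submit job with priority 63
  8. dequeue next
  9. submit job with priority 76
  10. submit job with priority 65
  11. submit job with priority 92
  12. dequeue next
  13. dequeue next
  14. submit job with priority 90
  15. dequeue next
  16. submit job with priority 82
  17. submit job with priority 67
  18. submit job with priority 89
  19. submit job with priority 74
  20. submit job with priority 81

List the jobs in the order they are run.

insert 75 → {75}
insert 80 → {75, 80}
dequeue next → 75; now {80}
dequeue next → 80; now {}
insert 64 → {64}
dequeue next → 64; now {}
insert 63 → {63}
dequeue next → 63; now {}
insert 76 → {76}
insert 65 → {65, 76}
insert 92 → {65, 76, 92}
dequeue next → 65; now {76, 92}
dequeue next → 76; now {92}
insert 90 → {90, 92}
dequeue next → 90; now {92}
insert 82 → {82, 92}
insert 67 → {67, 82, 92}
insert 89 → {67, 82, 89, 92}
insert 74 → {67, 74, 82, 89, 92}
insert 81 → {67, 74, 81, 82, 89, 92}

[75, 80, 64, 63, 65, 76, 90]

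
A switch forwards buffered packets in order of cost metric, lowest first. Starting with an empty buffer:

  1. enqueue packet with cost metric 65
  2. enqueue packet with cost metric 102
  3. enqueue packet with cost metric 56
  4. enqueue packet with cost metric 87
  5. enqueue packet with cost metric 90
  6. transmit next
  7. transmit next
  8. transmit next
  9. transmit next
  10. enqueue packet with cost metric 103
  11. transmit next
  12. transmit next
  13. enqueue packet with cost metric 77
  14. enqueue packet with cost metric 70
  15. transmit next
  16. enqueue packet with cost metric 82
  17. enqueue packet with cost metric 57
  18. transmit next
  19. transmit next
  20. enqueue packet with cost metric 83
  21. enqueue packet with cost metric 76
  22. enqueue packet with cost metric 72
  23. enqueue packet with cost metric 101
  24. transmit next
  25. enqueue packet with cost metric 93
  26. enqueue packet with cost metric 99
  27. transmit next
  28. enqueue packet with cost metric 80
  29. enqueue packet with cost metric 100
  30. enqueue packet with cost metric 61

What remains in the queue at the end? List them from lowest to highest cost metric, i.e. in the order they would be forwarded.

61 → 80 → 82 → 83 → 93 → 99 → 100 → 101

insert 65 → {65}
insert 102 → {65, 102}
insert 56 → {56, 65, 102}
insert 87 → {56, 65, 87, 102}
insert 90 → {56, 65, 87, 90, 102}
transmit next → 56; now {65, 87, 90, 102}
transmit next → 65; now {87, 90, 102}
transmit next → 87; now {90, 102}
transmit next → 90; now {102}
insert 103 → {102, 103}
transmit next → 102; now {103}
transmit next → 103; now {}
insert 77 → {77}
insert 70 → {70, 77}
transmit next → 70; now {77}
insert 82 → {77, 82}
insert 57 → {57, 77, 82}
transmit next → 57; now {77, 82}
transmit next → 77; now {82}
insert 83 → {82, 83}
insert 76 → {76, 82, 83}
insert 72 → {72, 76, 82, 83}
insert 101 → {72, 76, 82, 83, 101}
transmit next → 72; now {76, 82, 83, 101}
insert 93 → {76, 82, 83, 93, 101}
insert 99 → {76, 82, 83, 93, 99, 101}
transmit next → 76; now {82, 83, 93, 99, 101}
insert 80 → {80, 82, 83, 93, 99, 101}
insert 100 → {80, 82, 83, 93, 99, 100, 101}
insert 61 → {61, 80, 82, 83, 93, 99, 100, 101}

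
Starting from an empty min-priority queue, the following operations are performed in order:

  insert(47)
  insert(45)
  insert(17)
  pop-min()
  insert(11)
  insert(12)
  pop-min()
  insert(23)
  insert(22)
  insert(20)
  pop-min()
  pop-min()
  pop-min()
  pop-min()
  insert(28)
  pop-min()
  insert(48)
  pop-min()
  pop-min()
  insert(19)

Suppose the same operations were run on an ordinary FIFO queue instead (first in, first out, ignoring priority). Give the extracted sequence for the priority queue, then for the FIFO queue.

priority queue: [17, 11, 12, 20, 22, 23, 28, 45, 47]; FIFO queue: 47 → 45 → 17 → 11 → 12 → 23 → 22 → 20 → 28

insert 47 → {47}
insert 45 → {45, 47}
insert 17 → {17, 45, 47}
pop-min → 17; now {45, 47}
insert 11 → {11, 45, 47}
insert 12 → {11, 12, 45, 47}
pop-min → 11; now {12, 45, 47}
insert 23 → {12, 23, 45, 47}
insert 22 → {12, 22, 23, 45, 47}
insert 20 → {12, 20, 22, 23, 45, 47}
pop-min → 12; now {20, 22, 23, 45, 47}
pop-min → 20; now {22, 23, 45, 47}
pop-min → 22; now {23, 45, 47}
pop-min → 23; now {45, 47}
insert 28 → {28, 45, 47}
pop-min → 28; now {45, 47}
insert 48 → {45, 47, 48}
pop-min → 45; now {47, 48}
pop-min → 47; now {48}
insert 19 → {19, 48}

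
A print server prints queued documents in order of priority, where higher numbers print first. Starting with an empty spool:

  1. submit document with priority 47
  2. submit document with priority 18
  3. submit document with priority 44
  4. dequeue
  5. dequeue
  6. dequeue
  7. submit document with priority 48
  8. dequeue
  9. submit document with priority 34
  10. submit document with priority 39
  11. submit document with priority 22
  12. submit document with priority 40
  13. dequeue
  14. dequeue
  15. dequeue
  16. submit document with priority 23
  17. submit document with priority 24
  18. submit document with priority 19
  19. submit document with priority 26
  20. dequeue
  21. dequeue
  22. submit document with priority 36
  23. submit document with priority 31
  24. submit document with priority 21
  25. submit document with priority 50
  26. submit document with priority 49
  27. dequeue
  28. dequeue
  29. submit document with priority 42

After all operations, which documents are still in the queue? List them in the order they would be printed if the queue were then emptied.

[42, 36, 31, 23, 22, 21, 19]

insert 47 → {47}
insert 18 → {47, 18}
insert 44 → {47, 44, 18}
dequeue → 47; now {44, 18}
dequeue → 44; now {18}
dequeue → 18; now {}
insert 48 → {48}
dequeue → 48; now {}
insert 34 → {34}
insert 39 → {39, 34}
insert 22 → {39, 34, 22}
insert 40 → {40, 39, 34, 22}
dequeue → 40; now {39, 34, 22}
dequeue → 39; now {34, 22}
dequeue → 34; now {22}
insert 23 → {23, 22}
insert 24 → {24, 23, 22}
insert 19 → {24, 23, 22, 19}
insert 26 → {26, 24, 23, 22, 19}
dequeue → 26; now {24, 23, 22, 19}
dequeue → 24; now {23, 22, 19}
insert 36 → {36, 23, 22, 19}
insert 31 → {36, 31, 23, 22, 19}
insert 21 → {36, 31, 23, 22, 21, 19}
insert 50 → {50, 36, 31, 23, 22, 21, 19}
insert 49 → {50, 49, 36, 31, 23, 22, 21, 19}
dequeue → 50; now {49, 36, 31, 23, 22, 21, 19}
dequeue → 49; now {36, 31, 23, 22, 21, 19}
insert 42 → {42, 36, 31, 23, 22, 21, 19}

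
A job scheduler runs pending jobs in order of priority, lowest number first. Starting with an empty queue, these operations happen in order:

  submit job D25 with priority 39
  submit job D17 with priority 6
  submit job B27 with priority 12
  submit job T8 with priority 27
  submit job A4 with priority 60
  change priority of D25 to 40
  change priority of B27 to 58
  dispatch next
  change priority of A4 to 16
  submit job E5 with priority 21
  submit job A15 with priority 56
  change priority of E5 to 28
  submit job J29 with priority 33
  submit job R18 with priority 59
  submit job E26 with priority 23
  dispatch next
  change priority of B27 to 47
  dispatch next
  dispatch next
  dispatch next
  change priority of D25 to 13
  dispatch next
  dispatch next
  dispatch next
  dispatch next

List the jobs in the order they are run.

D17 → A4 → E26 → T8 → E5 → D25 → J29 → B27 → A15

add D25 (priority 39) → {D25:39}
add D17 (priority 6) → {D17:6, D25:39}
add B27 (priority 12) → {D17:6, B27:12, D25:39}
add T8 (priority 27) → {D17:6, B27:12, T8:27, D25:39}
add A4 (priority 60) → {D17:6, B27:12, T8:27, D25:39, A4:60}
update D25 to priority 40 → {D17:6, B27:12, T8:27, D25:40, A4:60}
update B27 to priority 58 → {D17:6, T8:27, D25:40, B27:58, A4:60}
dispatch next → D17; now {T8:27, D25:40, B27:58, A4:60}
update A4 to priority 16 → {A4:16, T8:27, D25:40, B27:58}
add E5 (priority 21) → {A4:16, E5:21, T8:27, D25:40, B27:58}
add A15 (priority 56) → {A4:16, E5:21, T8:27, D25:40, A15:56, B27:58}
update E5 to priority 28 → {A4:16, T8:27, E5:28, D25:40, A15:56, B27:58}
add J29 (priority 33) → {A4:16, T8:27, E5:28, J29:33, D25:40, A15:56, B27:58}
add R18 (priority 59) → {A4:16, T8:27, E5:28, J29:33, D25:40, A15:56, B27:58, R18:59}
add E26 (priority 23) → {A4:16, E26:23, T8:27, E5:28, J29:33, D25:40, A15:56, B27:58, R18:59}
dispatch next → A4; now {E26:23, T8:27, E5:28, J29:33, D25:40, A15:56, B27:58, R18:59}
update B27 to priority 47 → {E26:23, T8:27, E5:28, J29:33, D25:40, B27:47, A15:56, R18:59}
dispatch next → E26; now {T8:27, E5:28, J29:33, D25:40, B27:47, A15:56, R18:59}
dispatch next → T8; now {E5:28, J29:33, D25:40, B27:47, A15:56, R18:59}
dispatch next → E5; now {J29:33, D25:40, B27:47, A15:56, R18:59}
update D25 to priority 13 → {D25:13, J29:33, B27:47, A15:56, R18:59}
dispatch next → D25; now {J29:33, B27:47, A15:56, R18:59}
dispatch next → J29; now {B27:47, A15:56, R18:59}
dispatch next → B27; now {A15:56, R18:59}
dispatch next → A15; now {R18:59}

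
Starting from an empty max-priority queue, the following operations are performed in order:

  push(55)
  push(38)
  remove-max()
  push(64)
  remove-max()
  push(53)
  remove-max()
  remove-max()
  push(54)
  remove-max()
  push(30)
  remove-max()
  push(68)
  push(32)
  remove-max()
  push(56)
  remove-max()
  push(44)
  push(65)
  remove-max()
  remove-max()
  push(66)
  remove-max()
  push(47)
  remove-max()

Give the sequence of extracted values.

55 → 64 → 53 → 38 → 54 → 30 → 68 → 56 → 65 → 44 → 66 → 47

insert 55 → {55}
insert 38 → {55, 38}
remove-max → 55; now {38}
insert 64 → {64, 38}
remove-max → 64; now {38}
insert 53 → {53, 38}
remove-max → 53; now {38}
remove-max → 38; now {}
insert 54 → {54}
remove-max → 54; now {}
insert 30 → {30}
remove-max → 30; now {}
insert 68 → {68}
insert 32 → {68, 32}
remove-max → 68; now {32}
insert 56 → {56, 32}
remove-max → 56; now {32}
insert 44 → {44, 32}
insert 65 → {65, 44, 32}
remove-max → 65; now {44, 32}
remove-max → 44; now {32}
insert 66 → {66, 32}
remove-max → 66; now {32}
insert 47 → {47, 32}
remove-max → 47; now {32}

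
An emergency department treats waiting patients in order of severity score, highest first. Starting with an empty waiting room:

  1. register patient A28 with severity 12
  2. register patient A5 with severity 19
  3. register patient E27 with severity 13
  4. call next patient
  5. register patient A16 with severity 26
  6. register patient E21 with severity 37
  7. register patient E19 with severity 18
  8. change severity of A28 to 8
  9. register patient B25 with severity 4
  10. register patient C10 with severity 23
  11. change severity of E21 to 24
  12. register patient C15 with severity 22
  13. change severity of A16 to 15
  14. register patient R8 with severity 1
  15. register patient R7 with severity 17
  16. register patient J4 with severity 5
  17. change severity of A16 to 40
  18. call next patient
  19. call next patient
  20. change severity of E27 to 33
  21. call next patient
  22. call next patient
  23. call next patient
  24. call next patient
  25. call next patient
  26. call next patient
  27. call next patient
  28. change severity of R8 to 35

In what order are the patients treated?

A5 → A16 → E21 → E27 → C10 → C15 → E19 → R7 → A28 → J4

add A28 (severity 12) → {A28:12}
add A5 (severity 19) → {A5:19, A28:12}
add E27 (severity 13) → {A5:19, E27:13, A28:12}
call next patient → A5; now {E27:13, A28:12}
add A16 (severity 26) → {A16:26, E27:13, A28:12}
add E21 (severity 37) → {E21:37, A16:26, E27:13, A28:12}
add E19 (severity 18) → {E21:37, A16:26, E19:18, E27:13, A28:12}
update A28 to severity 8 → {E21:37, A16:26, E19:18, E27:13, A28:8}
add B25 (severity 4) → {E21:37, A16:26, E19:18, E27:13, A28:8, B25:4}
add C10 (severity 23) → {E21:37, A16:26, C10:23, E19:18, E27:13, A28:8, B25:4}
update E21 to severity 24 → {A16:26, E21:24, C10:23, E19:18, E27:13, A28:8, B25:4}
add C15 (severity 22) → {A16:26, E21:24, C10:23, C15:22, E19:18, E27:13, A28:8, B25:4}
update A16 to severity 15 → {E21:24, C10:23, C15:22, E19:18, A16:15, E27:13, A28:8, B25:4}
add R8 (severity 1) → {E21:24, C10:23, C15:22, E19:18, A16:15, E27:13, A28:8, B25:4, R8:1}
add R7 (severity 17) → {E21:24, C10:23, C15:22, E19:18, R7:17, A16:15, E27:13, A28:8, B25:4, R8:1}
add J4 (severity 5) → {E21:24, C10:23, C15:22, E19:18, R7:17, A16:15, E27:13, A28:8, J4:5, B25:4, R8:1}
update A16 to severity 40 → {A16:40, E21:24, C10:23, C15:22, E19:18, R7:17, E27:13, A28:8, J4:5, B25:4, R8:1}
call next patient → A16; now {E21:24, C10:23, C15:22, E19:18, R7:17, E27:13, A28:8, J4:5, B25:4, R8:1}
call next patient → E21; now {C10:23, C15:22, E19:18, R7:17, E27:13, A28:8, J4:5, B25:4, R8:1}
update E27 to severity 33 → {E27:33, C10:23, C15:22, E19:18, R7:17, A28:8, J4:5, B25:4, R8:1}
call next patient → E27; now {C10:23, C15:22, E19:18, R7:17, A28:8, J4:5, B25:4, R8:1}
call next patient → C10; now {C15:22, E19:18, R7:17, A28:8, J4:5, B25:4, R8:1}
call next patient → C15; now {E19:18, R7:17, A28:8, J4:5, B25:4, R8:1}
call next patient → E19; now {R7:17, A28:8, J4:5, B25:4, R8:1}
call next patient → R7; now {A28:8, J4:5, B25:4, R8:1}
call next patient → A28; now {J4:5, B25:4, R8:1}
call next patient → J4; now {B25:4, R8:1}
update R8 to severity 35 → {R8:35, B25:4}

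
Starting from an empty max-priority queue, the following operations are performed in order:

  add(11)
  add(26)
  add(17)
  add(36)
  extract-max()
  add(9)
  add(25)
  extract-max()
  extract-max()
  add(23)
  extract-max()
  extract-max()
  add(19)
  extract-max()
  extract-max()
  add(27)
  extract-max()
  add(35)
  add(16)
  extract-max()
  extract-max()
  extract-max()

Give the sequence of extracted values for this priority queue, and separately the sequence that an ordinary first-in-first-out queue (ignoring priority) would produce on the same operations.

priority queue: 36, 26, 25, 23, 17, 19, 11, 27, 35, 16, 9; FIFO queue: 11, 26, 17, 36, 9, 25, 23, 19, 27, 35, 16

insert 11 → {11}
insert 26 → {26, 11}
insert 17 → {26, 17, 11}
insert 36 → {36, 26, 17, 11}
extract-max → 36; now {26, 17, 11}
insert 9 → {26, 17, 11, 9}
insert 25 → {26, 25, 17, 11, 9}
extract-max → 26; now {25, 17, 11, 9}
extract-max → 25; now {17, 11, 9}
insert 23 → {23, 17, 11, 9}
extract-max → 23; now {17, 11, 9}
extract-max → 17; now {11, 9}
insert 19 → {19, 11, 9}
extract-max → 19; now {11, 9}
extract-max → 11; now {9}
insert 27 → {27, 9}
extract-max → 27; now {9}
insert 35 → {35, 9}
insert 16 → {35, 16, 9}
extract-max → 35; now {16, 9}
extract-max → 16; now {9}
extract-max → 9; now {}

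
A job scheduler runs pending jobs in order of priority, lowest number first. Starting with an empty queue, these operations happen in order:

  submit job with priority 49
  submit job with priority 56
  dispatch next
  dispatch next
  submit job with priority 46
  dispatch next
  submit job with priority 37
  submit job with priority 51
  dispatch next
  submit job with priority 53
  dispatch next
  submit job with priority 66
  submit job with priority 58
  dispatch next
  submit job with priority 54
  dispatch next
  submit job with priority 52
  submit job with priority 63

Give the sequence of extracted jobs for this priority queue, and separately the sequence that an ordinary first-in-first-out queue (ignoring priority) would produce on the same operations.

insert 49 → {49}
insert 56 → {49, 56}
dispatch next → 49; now {56}
dispatch next → 56; now {}
insert 46 → {46}
dispatch next → 46; now {}
insert 37 → {37}
insert 51 → {37, 51}
dispatch next → 37; now {51}
insert 53 → {51, 53}
dispatch next → 51; now {53}
insert 66 → {53, 66}
insert 58 → {53, 58, 66}
dispatch next → 53; now {58, 66}
insert 54 → {54, 58, 66}
dispatch next → 54; now {58, 66}
insert 52 → {52, 58, 66}
insert 63 → {52, 58, 63, 66}

priority queue: 49, 56, 46, 37, 51, 53, 54; FIFO queue: 49 → 56 → 46 → 37 → 51 → 53 → 66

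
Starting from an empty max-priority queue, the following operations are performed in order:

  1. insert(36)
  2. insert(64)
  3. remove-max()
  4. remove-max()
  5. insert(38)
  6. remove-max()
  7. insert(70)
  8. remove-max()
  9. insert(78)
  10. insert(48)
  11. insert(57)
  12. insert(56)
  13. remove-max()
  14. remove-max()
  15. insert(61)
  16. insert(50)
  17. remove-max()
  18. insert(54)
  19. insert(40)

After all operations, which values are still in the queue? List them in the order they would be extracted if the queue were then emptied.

insert 36 → {36}
insert 64 → {64, 36}
remove-max → 64; now {36}
remove-max → 36; now {}
insert 38 → {38}
remove-max → 38; now {}
insert 70 → {70}
remove-max → 70; now {}
insert 78 → {78}
insert 48 → {78, 48}
insert 57 → {78, 57, 48}
insert 56 → {78, 57, 56, 48}
remove-max → 78; now {57, 56, 48}
remove-max → 57; now {56, 48}
insert 61 → {61, 56, 48}
insert 50 → {61, 56, 50, 48}
remove-max → 61; now {56, 50, 48}
insert 54 → {56, 54, 50, 48}
insert 40 → {56, 54, 50, 48, 40}

[56, 54, 50, 48, 40]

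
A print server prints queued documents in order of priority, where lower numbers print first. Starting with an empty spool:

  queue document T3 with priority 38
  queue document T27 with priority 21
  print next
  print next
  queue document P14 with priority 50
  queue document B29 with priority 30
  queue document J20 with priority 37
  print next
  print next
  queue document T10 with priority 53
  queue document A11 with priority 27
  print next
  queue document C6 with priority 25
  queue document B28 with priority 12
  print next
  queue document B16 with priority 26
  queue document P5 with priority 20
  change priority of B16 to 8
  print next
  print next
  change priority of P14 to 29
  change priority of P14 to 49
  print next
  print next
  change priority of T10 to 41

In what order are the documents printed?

T27 → T3 → B29 → J20 → A11 → B28 → B16 → P5 → C6 → P14

add T3 (priority 38) → {T3:38}
add T27 (priority 21) → {T27:21, T3:38}
print next → T27; now {T3:38}
print next → T3; now {}
add P14 (priority 50) → {P14:50}
add B29 (priority 30) → {B29:30, P14:50}
add J20 (priority 37) → {B29:30, J20:37, P14:50}
print next → B29; now {J20:37, P14:50}
print next → J20; now {P14:50}
add T10 (priority 53) → {P14:50, T10:53}
add A11 (priority 27) → {A11:27, P14:50, T10:53}
print next → A11; now {P14:50, T10:53}
add C6 (priority 25) → {C6:25, P14:50, T10:53}
add B28 (priority 12) → {B28:12, C6:25, P14:50, T10:53}
print next → B28; now {C6:25, P14:50, T10:53}
add B16 (priority 26) → {C6:25, B16:26, P14:50, T10:53}
add P5 (priority 20) → {P5:20, C6:25, B16:26, P14:50, T10:53}
update B16 to priority 8 → {B16:8, P5:20, C6:25, P14:50, T10:53}
print next → B16; now {P5:20, C6:25, P14:50, T10:53}
print next → P5; now {C6:25, P14:50, T10:53}
update P14 to priority 29 → {C6:25, P14:29, T10:53}
update P14 to priority 49 → {C6:25, P14:49, T10:53}
print next → C6; now {P14:49, T10:53}
print next → P14; now {T10:53}
update T10 to priority 41 → {T10:41}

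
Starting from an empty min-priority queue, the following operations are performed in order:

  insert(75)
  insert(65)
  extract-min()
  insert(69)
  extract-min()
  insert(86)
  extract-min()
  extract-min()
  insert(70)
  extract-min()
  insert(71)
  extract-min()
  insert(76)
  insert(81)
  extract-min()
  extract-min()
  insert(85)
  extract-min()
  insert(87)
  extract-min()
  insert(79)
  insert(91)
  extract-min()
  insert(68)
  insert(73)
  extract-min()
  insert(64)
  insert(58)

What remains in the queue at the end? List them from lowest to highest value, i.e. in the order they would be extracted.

insert 75 → {75}
insert 65 → {65, 75}
extract-min → 65; now {75}
insert 69 → {69, 75}
extract-min → 69; now {75}
insert 86 → {75, 86}
extract-min → 75; now {86}
extract-min → 86; now {}
insert 70 → {70}
extract-min → 70; now {}
insert 71 → {71}
extract-min → 71; now {}
insert 76 → {76}
insert 81 → {76, 81}
extract-min → 76; now {81}
extract-min → 81; now {}
insert 85 → {85}
extract-min → 85; now {}
insert 87 → {87}
extract-min → 87; now {}
insert 79 → {79}
insert 91 → {79, 91}
extract-min → 79; now {91}
insert 68 → {68, 91}
insert 73 → {68, 73, 91}
extract-min → 68; now {73, 91}
insert 64 → {64, 73, 91}
insert 58 → {58, 64, 73, 91}

58 → 64 → 73 → 91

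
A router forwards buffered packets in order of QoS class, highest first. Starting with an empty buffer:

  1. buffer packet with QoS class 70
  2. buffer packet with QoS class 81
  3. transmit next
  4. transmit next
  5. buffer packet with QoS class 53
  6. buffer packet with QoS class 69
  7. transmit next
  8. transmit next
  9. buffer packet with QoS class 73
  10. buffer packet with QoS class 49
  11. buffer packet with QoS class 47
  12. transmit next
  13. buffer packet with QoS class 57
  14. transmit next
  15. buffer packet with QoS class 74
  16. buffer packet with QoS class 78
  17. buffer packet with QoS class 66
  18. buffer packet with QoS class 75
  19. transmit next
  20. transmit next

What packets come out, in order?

insert 70 → {70}
insert 81 → {81, 70}
transmit next → 81; now {70}
transmit next → 70; now {}
insert 53 → {53}
insert 69 → {69, 53}
transmit next → 69; now {53}
transmit next → 53; now {}
insert 73 → {73}
insert 49 → {73, 49}
insert 47 → {73, 49, 47}
transmit next → 73; now {49, 47}
insert 57 → {57, 49, 47}
transmit next → 57; now {49, 47}
insert 74 → {74, 49, 47}
insert 78 → {78, 74, 49, 47}
insert 66 → {78, 74, 66, 49, 47}
insert 75 → {78, 75, 74, 66, 49, 47}
transmit next → 78; now {75, 74, 66, 49, 47}
transmit next → 75; now {74, 66, 49, 47}

[81, 70, 69, 53, 73, 57, 78, 75]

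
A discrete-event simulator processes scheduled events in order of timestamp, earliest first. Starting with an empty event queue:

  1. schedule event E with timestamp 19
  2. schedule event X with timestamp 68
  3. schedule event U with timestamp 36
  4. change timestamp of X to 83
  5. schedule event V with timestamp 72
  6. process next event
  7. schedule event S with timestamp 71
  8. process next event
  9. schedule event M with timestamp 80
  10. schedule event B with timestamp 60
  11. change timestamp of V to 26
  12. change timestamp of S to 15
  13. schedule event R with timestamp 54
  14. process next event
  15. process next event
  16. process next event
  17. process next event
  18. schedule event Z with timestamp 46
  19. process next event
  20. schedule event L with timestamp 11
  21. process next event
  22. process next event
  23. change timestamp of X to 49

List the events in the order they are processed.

E → U → S → V → R → B → Z → L → M

add E (timestamp 19) → {E:19}
add X (timestamp 68) → {E:19, X:68}
add U (timestamp 36) → {E:19, U:36, X:68}
update X to timestamp 83 → {E:19, U:36, X:83}
add V (timestamp 72) → {E:19, U:36, V:72, X:83}
process next event → E; now {U:36, V:72, X:83}
add S (timestamp 71) → {U:36, S:71, V:72, X:83}
process next event → U; now {S:71, V:72, X:83}
add M (timestamp 80) → {S:71, V:72, M:80, X:83}
add B (timestamp 60) → {B:60, S:71, V:72, M:80, X:83}
update V to timestamp 26 → {V:26, B:60, S:71, M:80, X:83}
update S to timestamp 15 → {S:15, V:26, B:60, M:80, X:83}
add R (timestamp 54) → {S:15, V:26, R:54, B:60, M:80, X:83}
process next event → S; now {V:26, R:54, B:60, M:80, X:83}
process next event → V; now {R:54, B:60, M:80, X:83}
process next event → R; now {B:60, M:80, X:83}
process next event → B; now {M:80, X:83}
add Z (timestamp 46) → {Z:46, M:80, X:83}
process next event → Z; now {M:80, X:83}
add L (timestamp 11) → {L:11, M:80, X:83}
process next event → L; now {M:80, X:83}
process next event → M; now {X:83}
update X to timestamp 49 → {X:49}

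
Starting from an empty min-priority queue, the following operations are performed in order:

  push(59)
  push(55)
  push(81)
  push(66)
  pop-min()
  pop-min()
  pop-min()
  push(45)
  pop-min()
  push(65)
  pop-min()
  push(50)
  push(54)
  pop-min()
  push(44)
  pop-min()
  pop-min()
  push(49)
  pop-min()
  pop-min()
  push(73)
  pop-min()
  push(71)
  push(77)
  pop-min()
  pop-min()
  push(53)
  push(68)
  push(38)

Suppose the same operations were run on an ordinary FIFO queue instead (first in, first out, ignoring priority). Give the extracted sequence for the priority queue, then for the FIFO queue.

priority queue: 55, 59, 66, 45, 65, 50, 44, 54, 49, 81, 73, 71, 77; FIFO queue: 59, 55, 81, 66, 45, 65, 50, 54, 44, 49, 73, 71, 77

insert 59 → {59}
insert 55 → {55, 59}
insert 81 → {55, 59, 81}
insert 66 → {55, 59, 66, 81}
pop-min → 55; now {59, 66, 81}
pop-min → 59; now {66, 81}
pop-min → 66; now {81}
insert 45 → {45, 81}
pop-min → 45; now {81}
insert 65 → {65, 81}
pop-min → 65; now {81}
insert 50 → {50, 81}
insert 54 → {50, 54, 81}
pop-min → 50; now {54, 81}
insert 44 → {44, 54, 81}
pop-min → 44; now {54, 81}
pop-min → 54; now {81}
insert 49 → {49, 81}
pop-min → 49; now {81}
pop-min → 81; now {}
insert 73 → {73}
pop-min → 73; now {}
insert 71 → {71}
insert 77 → {71, 77}
pop-min → 71; now {77}
pop-min → 77; now {}
insert 53 → {53}
insert 68 → {53, 68}
insert 38 → {38, 53, 68}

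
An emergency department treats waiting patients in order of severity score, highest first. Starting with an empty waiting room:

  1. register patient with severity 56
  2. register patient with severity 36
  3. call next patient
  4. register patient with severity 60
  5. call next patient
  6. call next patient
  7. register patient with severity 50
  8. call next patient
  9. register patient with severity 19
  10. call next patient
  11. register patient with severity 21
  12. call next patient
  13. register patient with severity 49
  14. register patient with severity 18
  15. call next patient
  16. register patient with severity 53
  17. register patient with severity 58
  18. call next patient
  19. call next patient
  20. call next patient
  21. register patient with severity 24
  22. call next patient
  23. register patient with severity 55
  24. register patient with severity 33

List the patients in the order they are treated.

56 → 60 → 36 → 50 → 19 → 21 → 49 → 58 → 53 → 18 → 24

insert 56 → {56}
insert 36 → {56, 36}
call next patient → 56; now {36}
insert 60 → {60, 36}
call next patient → 60; now {36}
call next patient → 36; now {}
insert 50 → {50}
call next patient → 50; now {}
insert 19 → {19}
call next patient → 19; now {}
insert 21 → {21}
call next patient → 21; now {}
insert 49 → {49}
insert 18 → {49, 18}
call next patient → 49; now {18}
insert 53 → {53, 18}
insert 58 → {58, 53, 18}
call next patient → 58; now {53, 18}
call next patient → 53; now {18}
call next patient → 18; now {}
insert 24 → {24}
call next patient → 24; now {}
insert 55 → {55}
insert 33 → {55, 33}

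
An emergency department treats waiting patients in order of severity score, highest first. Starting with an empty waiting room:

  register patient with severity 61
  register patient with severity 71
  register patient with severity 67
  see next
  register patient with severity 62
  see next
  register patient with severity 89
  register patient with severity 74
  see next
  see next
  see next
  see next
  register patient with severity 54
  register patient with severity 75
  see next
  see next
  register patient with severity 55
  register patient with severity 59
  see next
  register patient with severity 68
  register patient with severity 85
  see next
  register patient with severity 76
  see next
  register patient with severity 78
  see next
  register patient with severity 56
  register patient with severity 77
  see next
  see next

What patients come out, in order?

71 → 67 → 89 → 74 → 62 → 61 → 75 → 54 → 59 → 85 → 76 → 78 → 77 → 68

insert 61 → {61}
insert 71 → {71, 61}
insert 67 → {71, 67, 61}
see next → 71; now {67, 61}
insert 62 → {67, 62, 61}
see next → 67; now {62, 61}
insert 89 → {89, 62, 61}
insert 74 → {89, 74, 62, 61}
see next → 89; now {74, 62, 61}
see next → 74; now {62, 61}
see next → 62; now {61}
see next → 61; now {}
insert 54 → {54}
insert 75 → {75, 54}
see next → 75; now {54}
see next → 54; now {}
insert 55 → {55}
insert 59 → {59, 55}
see next → 59; now {55}
insert 68 → {68, 55}
insert 85 → {85, 68, 55}
see next → 85; now {68, 55}
insert 76 → {76, 68, 55}
see next → 76; now {68, 55}
insert 78 → {78, 68, 55}
see next → 78; now {68, 55}
insert 56 → {68, 56, 55}
insert 77 → {77, 68, 56, 55}
see next → 77; now {68, 56, 55}
see next → 68; now {56, 55}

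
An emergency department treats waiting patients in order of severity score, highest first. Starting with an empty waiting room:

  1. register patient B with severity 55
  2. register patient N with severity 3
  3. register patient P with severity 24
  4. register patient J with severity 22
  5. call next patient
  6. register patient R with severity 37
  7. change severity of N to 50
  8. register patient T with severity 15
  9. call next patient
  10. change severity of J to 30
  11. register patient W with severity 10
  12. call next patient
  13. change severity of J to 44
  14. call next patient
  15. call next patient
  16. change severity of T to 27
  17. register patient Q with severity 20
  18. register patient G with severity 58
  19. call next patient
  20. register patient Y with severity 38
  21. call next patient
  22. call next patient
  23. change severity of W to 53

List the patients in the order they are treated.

[B, N, R, J, P, G, Y, T]

add B (severity 55) → {B:55}
add N (severity 3) → {B:55, N:3}
add P (severity 24) → {B:55, P:24, N:3}
add J (severity 22) → {B:55, P:24, J:22, N:3}
call next patient → B; now {P:24, J:22, N:3}
add R (severity 37) → {R:37, P:24, J:22, N:3}
update N to severity 50 → {N:50, R:37, P:24, J:22}
add T (severity 15) → {N:50, R:37, P:24, J:22, T:15}
call next patient → N; now {R:37, P:24, J:22, T:15}
update J to severity 30 → {R:37, J:30, P:24, T:15}
add W (severity 10) → {R:37, J:30, P:24, T:15, W:10}
call next patient → R; now {J:30, P:24, T:15, W:10}
update J to severity 44 → {J:44, P:24, T:15, W:10}
call next patient → J; now {P:24, T:15, W:10}
call next patient → P; now {T:15, W:10}
update T to severity 27 → {T:27, W:10}
add Q (severity 20) → {T:27, Q:20, W:10}
add G (severity 58) → {G:58, T:27, Q:20, W:10}
call next patient → G; now {T:27, Q:20, W:10}
add Y (severity 38) → {Y:38, T:27, Q:20, W:10}
call next patient → Y; now {T:27, Q:20, W:10}
call next patient → T; now {Q:20, W:10}
update W to severity 53 → {W:53, Q:20}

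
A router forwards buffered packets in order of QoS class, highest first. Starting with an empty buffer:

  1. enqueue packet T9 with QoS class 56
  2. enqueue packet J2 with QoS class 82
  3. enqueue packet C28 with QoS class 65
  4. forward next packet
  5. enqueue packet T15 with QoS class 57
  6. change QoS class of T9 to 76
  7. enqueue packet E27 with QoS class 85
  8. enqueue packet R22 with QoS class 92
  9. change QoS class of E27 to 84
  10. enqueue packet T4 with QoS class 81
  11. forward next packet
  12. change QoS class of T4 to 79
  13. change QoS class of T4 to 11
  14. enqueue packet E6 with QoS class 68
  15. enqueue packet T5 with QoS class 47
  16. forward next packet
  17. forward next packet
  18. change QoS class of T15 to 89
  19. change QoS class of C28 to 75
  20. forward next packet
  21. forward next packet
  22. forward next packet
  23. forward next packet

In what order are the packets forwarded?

J2, R22, E27, T9, T15, C28, E6, T5

add T9 (QoS class 56) → {T9:56}
add J2 (QoS class 82) → {J2:82, T9:56}
add C28 (QoS class 65) → {J2:82, C28:65, T9:56}
forward next packet → J2; now {C28:65, T9:56}
add T15 (QoS class 57) → {C28:65, T15:57, T9:56}
update T9 to QoS class 76 → {T9:76, C28:65, T15:57}
add E27 (QoS class 85) → {E27:85, T9:76, C28:65, T15:57}
add R22 (QoS class 92) → {R22:92, E27:85, T9:76, C28:65, T15:57}
update E27 to QoS class 84 → {R22:92, E27:84, T9:76, C28:65, T15:57}
add T4 (QoS class 81) → {R22:92, E27:84, T4:81, T9:76, C28:65, T15:57}
forward next packet → R22; now {E27:84, T4:81, T9:76, C28:65, T15:57}
update T4 to QoS class 79 → {E27:84, T4:79, T9:76, C28:65, T15:57}
update T4 to QoS class 11 → {E27:84, T9:76, C28:65, T15:57, T4:11}
add E6 (QoS class 68) → {E27:84, T9:76, E6:68, C28:65, T15:57, T4:11}
add T5 (QoS class 47) → {E27:84, T9:76, E6:68, C28:65, T15:57, T5:47, T4:11}
forward next packet → E27; now {T9:76, E6:68, C28:65, T15:57, T5:47, T4:11}
forward next packet → T9; now {E6:68, C28:65, T15:57, T5:47, T4:11}
update T15 to QoS class 89 → {T15:89, E6:68, C28:65, T5:47, T4:11}
update C28 to QoS class 75 → {T15:89, C28:75, E6:68, T5:47, T4:11}
forward next packet → T15; now {C28:75, E6:68, T5:47, T4:11}
forward next packet → C28; now {E6:68, T5:47, T4:11}
forward next packet → E6; now {T5:47, T4:11}
forward next packet → T5; now {T4:11}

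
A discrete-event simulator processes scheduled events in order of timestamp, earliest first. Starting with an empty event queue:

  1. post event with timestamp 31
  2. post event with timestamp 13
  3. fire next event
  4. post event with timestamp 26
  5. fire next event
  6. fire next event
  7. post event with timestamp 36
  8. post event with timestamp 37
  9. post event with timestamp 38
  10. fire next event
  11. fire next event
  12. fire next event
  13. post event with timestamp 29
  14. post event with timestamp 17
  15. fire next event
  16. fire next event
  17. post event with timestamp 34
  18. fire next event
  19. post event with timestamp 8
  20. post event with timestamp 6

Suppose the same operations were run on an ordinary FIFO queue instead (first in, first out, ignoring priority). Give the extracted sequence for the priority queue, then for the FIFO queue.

priority queue: 13 → 26 → 31 → 36 → 37 → 38 → 17 → 29 → 34; FIFO queue: 31 → 13 → 26 → 36 → 37 → 38 → 29 → 17 → 34

insert 31 → {31}
insert 13 → {13, 31}
fire next event → 13; now {31}
insert 26 → {26, 31}
fire next event → 26; now {31}
fire next event → 31; now {}
insert 36 → {36}
insert 37 → {36, 37}
insert 38 → {36, 37, 38}
fire next event → 36; now {37, 38}
fire next event → 37; now {38}
fire next event → 38; now {}
insert 29 → {29}
insert 17 → {17, 29}
fire next event → 17; now {29}
fire next event → 29; now {}
insert 34 → {34}
fire next event → 34; now {}
insert 8 → {8}
insert 6 → {6, 8}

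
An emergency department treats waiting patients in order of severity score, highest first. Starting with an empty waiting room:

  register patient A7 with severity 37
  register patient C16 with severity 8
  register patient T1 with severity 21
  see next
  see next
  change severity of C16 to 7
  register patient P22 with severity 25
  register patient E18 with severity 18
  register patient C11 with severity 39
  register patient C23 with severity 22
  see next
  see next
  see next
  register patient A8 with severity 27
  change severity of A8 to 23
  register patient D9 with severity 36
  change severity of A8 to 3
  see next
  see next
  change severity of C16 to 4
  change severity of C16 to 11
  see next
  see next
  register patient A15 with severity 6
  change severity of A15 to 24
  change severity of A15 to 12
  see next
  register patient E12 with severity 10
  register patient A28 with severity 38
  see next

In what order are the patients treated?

add A7 (severity 37) → {A7:37}
add C16 (severity 8) → {A7:37, C16:8}
add T1 (severity 21) → {A7:37, T1:21, C16:8}
see next → A7; now {T1:21, C16:8}
see next → T1; now {C16:8}
update C16 to severity 7 → {C16:7}
add P22 (severity 25) → {P22:25, C16:7}
add E18 (severity 18) → {P22:25, E18:18, C16:7}
add C11 (severity 39) → {C11:39, P22:25, E18:18, C16:7}
add C23 (severity 22) → {C11:39, P22:25, C23:22, E18:18, C16:7}
see next → C11; now {P22:25, C23:22, E18:18, C16:7}
see next → P22; now {C23:22, E18:18, C16:7}
see next → C23; now {E18:18, C16:7}
add A8 (severity 27) → {A8:27, E18:18, C16:7}
update A8 to severity 23 → {A8:23, E18:18, C16:7}
add D9 (severity 36) → {D9:36, A8:23, E18:18, C16:7}
update A8 to severity 3 → {D9:36, E18:18, C16:7, A8:3}
see next → D9; now {E18:18, C16:7, A8:3}
see next → E18; now {C16:7, A8:3}
update C16 to severity 4 → {C16:4, A8:3}
update C16 to severity 11 → {C16:11, A8:3}
see next → C16; now {A8:3}
see next → A8; now {}
add A15 (severity 6) → {A15:6}
update A15 to severity 24 → {A15:24}
update A15 to severity 12 → {A15:12}
see next → A15; now {}
add E12 (severity 10) → {E12:10}
add A28 (severity 38) → {A28:38, E12:10}
see next → A28; now {E12:10}

A7 → T1 → C11 → P22 → C23 → D9 → E18 → C16 → A8 → A15 → A28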